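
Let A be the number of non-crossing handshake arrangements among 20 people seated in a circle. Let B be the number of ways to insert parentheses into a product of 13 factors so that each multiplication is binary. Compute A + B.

Non-crossing handshake pairings of 2n people are counted by C_n; 20 people gives n = 10. So A = C_10 = 16796.
Parenthesizations of m factors correspond to full binary trees with m leaves, counted by C_{m−1}; m = 13 gives C_12. So B = C_12 = 208012.
A + B = 16796 + 208012 = 224808.

224808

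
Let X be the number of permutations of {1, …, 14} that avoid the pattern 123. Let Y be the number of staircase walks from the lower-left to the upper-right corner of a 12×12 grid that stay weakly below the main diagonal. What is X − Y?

2466428

For any fixed pattern of length 3, the pattern-avoiding permutations of [14] number C_14. So X = C_14 = 2674440.
Sub-diagonal monotone paths from (0,0) to (12,12) biject with Dyck paths of semilength 12, giving C_12. So Y = C_12 = 208012.
X − Y = 2674440 − 208012 = 2466428.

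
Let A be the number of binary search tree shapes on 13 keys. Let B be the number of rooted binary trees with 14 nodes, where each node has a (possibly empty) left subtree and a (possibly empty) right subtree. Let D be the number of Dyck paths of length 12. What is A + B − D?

3417208

There are C_n binary search tree shapes on n keys; with n = 13 that is C_13. So A = C_13 = 742900.
Binary trees (left/right distinguished) on n nodes are counted by C_n; here n = 14. So B = C_14 = 2674440.
A Dyck path with 6 up-steps and 6 down-steps has semilength 6, so there are C_6 of them. So D = C_6 = 132.
A + B − D = 742900 + 2674440 − 132 = 3417208.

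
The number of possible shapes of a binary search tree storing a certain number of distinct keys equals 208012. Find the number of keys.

Binary search tree shapes on n keys are counted by C_n. The Catalan number equal to 208012 is C_12.

12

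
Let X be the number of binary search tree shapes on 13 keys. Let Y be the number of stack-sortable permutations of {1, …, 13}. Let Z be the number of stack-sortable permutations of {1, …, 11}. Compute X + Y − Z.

1427014

There are C_n binary search tree shapes on n keys; with n = 13 that is C_13. So X = C_13 = 742900.
By Knuth's characterisation, the stack-sortable permutations of length 13 are the 231-avoiders, numbering C_13. So Y = C_13 = 742900.
Stack-sortable permutations are exactly the 231-avoiding ones, counted by C_n; here n = 11. So Z = C_11 = 58786.
X + Y − Z = 742900 + 742900 − 58786 = 1427014.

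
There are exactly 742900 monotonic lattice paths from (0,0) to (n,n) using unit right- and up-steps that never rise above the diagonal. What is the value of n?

13

Such diagonal-avoiding paths in an n×n grid are counted by C_n. The Catalan number equal to 742900 is C_13.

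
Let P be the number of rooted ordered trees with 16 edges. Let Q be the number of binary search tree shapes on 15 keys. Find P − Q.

25662825

A rooted plane tree with 16 edges has 17 nodes, and the count is C_16. So P = C_16 = 35357670.
Binary trees (left/right distinguished) on n nodes are counted by C_n; here n = 15. So Q = C_15 = 9694845.
P − Q = 35357670 − 9694845 = 25662825.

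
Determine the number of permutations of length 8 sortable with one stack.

By Knuth's characterisation, the stack-sortable permutations of length 8 are the 231-avoiders, numbering C_8.
C_8 = C(16,8)/9 = 12870/9 = 1430.

1430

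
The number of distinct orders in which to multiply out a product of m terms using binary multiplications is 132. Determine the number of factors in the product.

Parenthesizations of m factors are counted by C_{m−1}; 132 = C_6.
So the index is 6, and the number of factors is 6 + 1 = 7.

7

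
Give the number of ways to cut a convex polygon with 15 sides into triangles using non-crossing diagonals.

742900

Triangulations of a convex m-gon are counted by C_{m−2}; with m = 15 this is C_13.
C_13 = C(26,13)/14 = 10400600/14 = 742900.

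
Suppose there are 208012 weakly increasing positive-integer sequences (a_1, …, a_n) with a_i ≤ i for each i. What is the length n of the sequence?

12

Such sub-staircase sequences of length n are counted by C_n, and C_12 = 208012.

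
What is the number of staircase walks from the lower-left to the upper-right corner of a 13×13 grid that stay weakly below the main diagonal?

Sub-diagonal monotone paths from (0,0) to (13,13) biject with Dyck paths of semilength 13, giving C_13.
C_13 = C_12 · 2(2·12+1)/(12+2) = 208012 · 50/14 = 742900.

742900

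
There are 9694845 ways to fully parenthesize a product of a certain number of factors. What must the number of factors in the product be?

16

Parenthesizations of m factors are counted by C_{m−1}; 9694845 = C_15.
So the index is 15, and the number of factors is 15 + 1 = 16.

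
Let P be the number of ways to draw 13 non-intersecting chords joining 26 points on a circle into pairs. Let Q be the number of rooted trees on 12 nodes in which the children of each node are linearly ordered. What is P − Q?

684114

Pairing 26 circle points by 13 non-crossing chords gives C_13 matchings. So P = C_13 = 742900.
A rooted plane tree on 12 nodes has 11 edges, and such trees are counted by C_11. So Q = C_11 = 58786.
P − Q = 742900 − 58786 = 684114.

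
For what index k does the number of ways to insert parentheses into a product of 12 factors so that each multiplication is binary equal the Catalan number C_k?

11

Bracketing 12 factors into binary products is counted by C_{12−1} = C_11.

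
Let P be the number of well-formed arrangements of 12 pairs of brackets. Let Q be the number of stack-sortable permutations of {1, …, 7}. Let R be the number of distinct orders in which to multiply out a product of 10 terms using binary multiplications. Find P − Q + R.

With 12 pairs the number of balanced bracket strings is the Catalan number C_12. So P = C_12 = 208012.
By Knuth's characterisation, the stack-sortable permutations of length 7 are the 231-avoiders, numbering C_7. So Q = C_7 = 429.
Parenthesizations of m factors correspond to full binary trees with m leaves, counted by C_{m−1}; m = 10 gives C_9. So R = C_9 = 4862.
P − Q + R = 208012 − 429 + 4862 = 212445.

212445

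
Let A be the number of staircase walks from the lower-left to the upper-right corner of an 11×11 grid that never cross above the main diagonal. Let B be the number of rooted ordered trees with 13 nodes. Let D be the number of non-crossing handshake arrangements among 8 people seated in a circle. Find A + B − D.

Monotone paths in an n×n grid that stay weakly below the diagonal are counted by C_n; here n = 11. So A = C_11 = 58786.
A rooted plane tree on 13 nodes has 12 edges, and such trees are counted by C_12. So B = C_12 = 208012.
Non-crossing handshake pairings of 2n people are counted by C_n; 8 people gives n = 4. So D = C_4 = 14.
A + B − D = 58786 + 208012 − 14 = 266784.

266784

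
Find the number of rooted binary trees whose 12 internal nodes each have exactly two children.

The number of full binary trees on 12 internal nodes is the Catalan number C_12.
C_12 = C(24,12)/13 = 2704156/13 = 208012.

208012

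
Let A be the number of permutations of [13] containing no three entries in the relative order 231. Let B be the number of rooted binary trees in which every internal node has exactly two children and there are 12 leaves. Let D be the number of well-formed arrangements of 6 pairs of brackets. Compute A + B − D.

Permutations of [n] avoiding any single length-3 pattern are counted by C_n; here n = 13. So A = C_13 = 742900.
Full binary trees with 12 leaves have 12−1 = 11 internal nodes, so there are C_11 of them. So B = C_11 = 58786.
Balanced strings of n pairs of brackets are counted by C_n; here n = 6. So D = C_6 = 132.
A + B − D = 742900 + 58786 − 132 = 801554.

801554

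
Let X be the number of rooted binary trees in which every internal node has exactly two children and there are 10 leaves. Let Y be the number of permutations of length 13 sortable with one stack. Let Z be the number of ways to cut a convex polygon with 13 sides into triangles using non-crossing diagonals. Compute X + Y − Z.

688976

Full binary trees with 10 leaves have 10−1 = 9 internal nodes, so there are C_9 of them. So X = C_9 = 4862.
By Knuth's characterisation, the stack-sortable permutations of length 13 are the 231-avoiders, numbering C_13. So Y = C_13 = 742900.
Triangulations of a convex m-gon are counted by C_{m−2}; with m = 13 this is C_11. So Z = C_11 = 58786.
X + Y − Z = 4862 + 742900 − 58786 = 688976.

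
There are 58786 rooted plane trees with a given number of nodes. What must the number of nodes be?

12

Rooted ordered trees on m nodes are counted by C_{m−1}, and C_11 = 58786.
So the index is 11, and the number of nodes is 11 + 1 = 12.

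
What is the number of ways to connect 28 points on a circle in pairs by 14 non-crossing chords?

2674440

Pairing 28 circle points by 14 non-crossing chords gives C_14 matchings.
C_14 = C(28,14)/15 = 40116600/15 = 2674440.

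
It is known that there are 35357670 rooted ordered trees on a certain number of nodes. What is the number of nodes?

17

Rooted ordered trees on m nodes are counted by C_{m−1}. The Catalan number equal to 35357670 is C_16.
So the index is 16, and the number of nodes is 16 + 1 = 17.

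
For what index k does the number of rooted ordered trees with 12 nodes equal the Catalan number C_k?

A rooted plane tree on 12 nodes has 11 edges, and such trees are counted by C_11.

11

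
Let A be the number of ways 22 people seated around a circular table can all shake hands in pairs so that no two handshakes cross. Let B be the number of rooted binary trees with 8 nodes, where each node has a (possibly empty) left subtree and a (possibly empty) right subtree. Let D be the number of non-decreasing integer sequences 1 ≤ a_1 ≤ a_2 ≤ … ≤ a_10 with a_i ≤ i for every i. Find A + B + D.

77012

With 22 = 2·11 people, non-crossing handshake pairings are non-crossing perfect matchings on a circle, counted by C_11. So A = C_11 = 58786.
Rooted binary trees with 8 nodes (each child slot possibly empty) number C_8. So B = C_8 = 1430.
Such sub-staircase sequences of length n are counted by C_n; here n = 10. So D = C_10 = 16796.
A + B + D = 58786 + 1430 + 16796 = 77012.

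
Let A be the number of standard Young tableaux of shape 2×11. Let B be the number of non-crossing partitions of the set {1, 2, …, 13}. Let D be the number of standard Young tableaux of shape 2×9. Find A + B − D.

796824

By the hook-length formula (or a Dyck-path bijection), SYT of shape 2×11 number C_11. So A = C_11 = 58786.
Non-crossing partitions of an n-element set are counted by C_n; here n = 13. So B = C_13 = 742900.
By the hook-length formula (or a Dyck-path bijection), SYT of shape 2×9 number C_9. So D = C_9 = 4862.
A + B − D = 58786 + 742900 − 4862 = 796824.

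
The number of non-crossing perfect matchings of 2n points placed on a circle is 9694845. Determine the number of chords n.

15

Non-crossing pairings of 2n points on a circle are counted by C_n, and C_15 = 9694845.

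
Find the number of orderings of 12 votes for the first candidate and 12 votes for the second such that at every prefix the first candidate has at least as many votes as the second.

Reading a vote for the leader as '(' and for the other as ')' turns such a sequence into a balanced string of 12 pairs, so the count is C_12.
C_12 = C(24,12)/13 = 2704156/13 = 208012.

208012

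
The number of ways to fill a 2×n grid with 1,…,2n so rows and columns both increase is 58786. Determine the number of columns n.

11

Standard Young tableaux of shape 2×n are counted by C_n, and C_11 = 58786.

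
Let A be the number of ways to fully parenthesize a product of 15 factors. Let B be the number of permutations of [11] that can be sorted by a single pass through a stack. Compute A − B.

2615654

Bracketing 15 factors into binary products is counted by C_{15−1} = C_14. So A = C_14 = 2674440.
By Knuth's characterisation, the stack-sortable permutations of length 11 are the 231-avoiders, numbering C_11. So B = C_11 = 58786.
A − B = 2674440 − 58786 = 2615654.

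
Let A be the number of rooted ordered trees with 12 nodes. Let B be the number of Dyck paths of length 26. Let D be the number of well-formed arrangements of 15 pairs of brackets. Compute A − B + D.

9010731

A rooted plane tree on 12 nodes has 11 edges, and such trees are counted by C_11. So A = C_11 = 58786.
A Dyck path with 13 up-steps and 13 down-steps has semilength 13, so there are C_13 of them. So B = C_13 = 742900.
A balanced arrangement of 15 bracket pairs is a Dyck word of semilength 15, so the count is C_15. So D = C_15 = 9694845.
A − B + D = 58786 − 742900 + 9694845 = 9010731.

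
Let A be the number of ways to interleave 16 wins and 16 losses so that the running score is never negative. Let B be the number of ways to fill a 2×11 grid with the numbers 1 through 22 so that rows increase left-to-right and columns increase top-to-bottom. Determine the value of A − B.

35298884

Ballot sequences with n votes each where one side never trails are Dyck words, counted by C_n; here n = 16. So A = C_16 = 35357670.
By the hook-length formula (or a Dyck-path bijection), SYT of shape 2×11 number C_11. So B = C_11 = 58786.
A − B = 35357670 − 58786 = 35298884.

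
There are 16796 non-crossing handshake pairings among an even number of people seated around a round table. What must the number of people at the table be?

20

Non-crossing handshake pairings of 2n people are counted by C_n. The Catalan number equal to 16796 is C_10.
So n = 10, and there are 2n = 20 people.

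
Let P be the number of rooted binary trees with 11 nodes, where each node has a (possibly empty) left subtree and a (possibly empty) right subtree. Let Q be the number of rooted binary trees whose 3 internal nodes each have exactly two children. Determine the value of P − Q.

58781

Rooted binary trees with 11 nodes (each child slot possibly empty) number C_11. So P = C_11 = 58786.
The number of full binary trees on 3 internal nodes is the Catalan number C_3. So Q = C_3 = 5.
P − Q = 58786 − 5 = 58781.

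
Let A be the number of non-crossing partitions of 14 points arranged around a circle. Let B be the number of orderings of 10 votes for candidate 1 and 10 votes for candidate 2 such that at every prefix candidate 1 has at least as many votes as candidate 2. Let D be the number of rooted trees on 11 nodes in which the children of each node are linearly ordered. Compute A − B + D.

2674440

The non-crossing partitions of [14] form a lattice of size C_14. So A = C_14 = 2674440.
Ballot sequences with n votes each where one side never trails are Dyck words, counted by C_n; here n = 10. So B = C_10 = 16796.
Rooted ordered (plane) trees on m nodes have m−1 edges and are counted by C_{m−1}; m = 11 gives C_10. So D = C_10 = 16796.
A − B + D = 2674440 − 16796 + 16796 = 2674440.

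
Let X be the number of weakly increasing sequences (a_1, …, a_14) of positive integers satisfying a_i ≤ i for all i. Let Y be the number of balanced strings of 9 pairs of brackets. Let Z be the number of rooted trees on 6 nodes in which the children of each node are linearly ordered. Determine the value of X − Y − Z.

2669536

Such sub-staircase sequences of length n are counted by C_n; here n = 14. So X = C_14 = 2674440.
A balanced arrangement of 9 bracket pairs is a Dyck word of semilength 9, so the count is C_9. So Y = C_9 = 4862.
A rooted plane tree on 6 nodes has 5 edges, and such trees are counted by C_5. So Z = C_5 = 42.
X − Y − Z = 2674440 − 4862 − 42 = 2669536.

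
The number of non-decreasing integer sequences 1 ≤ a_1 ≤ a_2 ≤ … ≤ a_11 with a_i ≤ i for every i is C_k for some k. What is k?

11

Such sub-staircase sequences of length n are counted by C_n; here n = 11.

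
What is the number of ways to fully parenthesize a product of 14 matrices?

Bracketing 14 factors into binary products is counted by C_{14−1} = C_13.
C_13 = C(26,13)/14 = 10400600/14 = 742900.

742900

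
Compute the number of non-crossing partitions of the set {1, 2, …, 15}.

Non-crossing partitions of an n-element set are counted by C_n; here n = 15.
C_15 = C(30,15)/16 = 155117520/16 = 9694845.

9694845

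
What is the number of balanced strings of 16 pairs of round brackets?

A balanced arrangement of 16 bracket pairs is a Dyck word of semilength 16, so the count is C_16.
C_16 = 35357670.

35357670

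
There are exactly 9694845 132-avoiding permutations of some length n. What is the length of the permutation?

15

Permutations of [n] avoiding a fixed length-3 pattern are counted by C_n. The Catalan number equal to 9694845 is C_15.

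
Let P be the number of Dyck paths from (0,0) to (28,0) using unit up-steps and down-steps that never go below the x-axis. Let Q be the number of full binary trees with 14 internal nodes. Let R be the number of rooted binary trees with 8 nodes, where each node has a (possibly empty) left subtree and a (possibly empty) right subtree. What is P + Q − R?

Dyck paths of semilength n (length 2n) are counted by C_n; here n = 14. So P = C_14 = 2674440.
The number of full binary trees on 14 internal nodes is the Catalan number C_14. So Q = C_14 = 2674440.
Binary trees (left/right distinguished) on n nodes are counted by C_n; here n = 8. So R = C_8 = 1430.
P + Q − R = 2674440 + 2674440 − 1430 = 5347450.

5347450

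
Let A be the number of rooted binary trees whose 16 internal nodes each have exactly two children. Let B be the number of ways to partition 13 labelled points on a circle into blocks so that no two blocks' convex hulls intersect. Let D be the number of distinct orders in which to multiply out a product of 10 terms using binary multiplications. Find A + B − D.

Full binary trees with n internal nodes are counted by C_n; here n = 16. So A = C_16 = 35357670.
Non-crossing partitions of an n-element set are counted by C_n; here n = 13. So B = C_13 = 742900.
Ways to associate a product of 10 factors correspond to binary trees on 10 leaves, so the count is C_9. So D = C_9 = 4862.
A + B − D = 35357670 + 742900 − 4862 = 36095708.

36095708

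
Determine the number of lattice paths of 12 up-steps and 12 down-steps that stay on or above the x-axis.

Paths of 12 up- and 12 down-steps that never dip below the axis are Dyck paths; their count is C_12.
C_12 = C(24,12)/13 = 2704156/13 = 208012.

208012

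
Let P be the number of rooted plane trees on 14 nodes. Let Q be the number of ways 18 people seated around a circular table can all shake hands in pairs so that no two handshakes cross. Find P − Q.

738038

A rooted plane tree on 14 nodes has 13 edges, and such trees are counted by C_13. So P = C_13 = 742900.
With 18 = 2·9 people, non-crossing handshake pairings are non-crossing perfect matchings on a circle, counted by C_9. So Q = C_9 = 4862.
P − Q = 742900 − 4862 = 738038.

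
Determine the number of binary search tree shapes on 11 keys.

There are C_n binary search tree shapes on n keys; with n = 11 that is C_11.
C_11 = C_10 · 2(2·10+1)/(10+2) = 16796 · 42/12 = 58786.

58786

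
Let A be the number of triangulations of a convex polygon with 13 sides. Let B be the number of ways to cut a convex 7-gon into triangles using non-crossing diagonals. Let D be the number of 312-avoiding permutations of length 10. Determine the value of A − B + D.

A convex 13-gon is triangulated into 11 triangles, and the number of such triangulations is the Catalan number C_{13−2} = C_11. So A = C_11 = 58786.
The number of triangulations of a 7-gon is the Catalan number C_5 (index = sides − 2). So B = C_5 = 42.
For any fixed pattern of length 3, the pattern-avoiding permutations of [10] number C_10. So D = C_10 = 16796.
A − B + D = 58786 − 42 + 16796 = 75540.

75540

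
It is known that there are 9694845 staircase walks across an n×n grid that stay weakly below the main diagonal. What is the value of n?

Such diagonal-avoiding paths in an n×n grid are counted by C_n; 9694845 = C_15.

15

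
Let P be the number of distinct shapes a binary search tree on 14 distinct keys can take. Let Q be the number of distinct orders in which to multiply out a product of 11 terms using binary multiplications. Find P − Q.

There are C_n binary search tree shapes on n keys; with n = 14 that is C_14. So P = C_14 = 2674440.
Ways to associate a product of 11 factors correspond to binary trees on 11 leaves, so the count is C_10. So Q = C_10 = 16796.
P − Q = 2674440 − 16796 = 2657644.

2657644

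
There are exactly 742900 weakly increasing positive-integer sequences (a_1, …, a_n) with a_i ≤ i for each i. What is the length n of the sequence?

13

Such sub-staircase sequences of length n are counted by C_n. Since C_13 = 742900, the index is 13.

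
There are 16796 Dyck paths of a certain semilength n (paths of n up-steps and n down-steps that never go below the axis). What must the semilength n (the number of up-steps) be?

Dyck paths of semilength n are counted by C_n. The Catalan number equal to 16796 is C_10.

10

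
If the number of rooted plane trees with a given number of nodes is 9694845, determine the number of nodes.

Rooted ordered trees on m nodes are counted by C_{m−1}. Since C_15 = 9694845, the index is 15.
So the index is 15, and the number of nodes is 15 + 1 = 16.

16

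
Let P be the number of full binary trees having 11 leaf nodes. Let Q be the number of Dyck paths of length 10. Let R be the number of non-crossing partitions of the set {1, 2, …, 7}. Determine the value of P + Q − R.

A full binary tree with L leaves has L−1 internal nodes and is counted by C_{L−1}; L = 11 gives C_10. So P = C_10 = 16796.
A Dyck path with 5 up-steps and 5 down-steps has semilength 5, so there are C_5 of them. So Q = C_5 = 42.
The non-crossing partitions of [7] form a lattice of size C_7. So R = C_7 = 429.
P + Q − R = 16796 + 42 − 429 = 16409.

16409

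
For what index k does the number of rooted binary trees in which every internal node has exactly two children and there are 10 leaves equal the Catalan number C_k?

9

Full binary trees with 10 leaves have 10−1 = 9 internal nodes, so there are C_9 of them.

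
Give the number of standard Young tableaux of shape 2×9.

By the hook-length formula (or a Dyck-path bijection), SYT of shape 2×9 number C_9.
C_9 = C(18,9)/10 = 48620/10 = 4862.

4862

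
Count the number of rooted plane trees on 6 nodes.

Rooted ordered (plane) trees on m nodes have m−1 edges and are counted by C_{m−1}; m = 6 gives C_5.
C_5 = C_4 · 2(2·4+1)/(4+2) = 14 · 18/6 = 42.

42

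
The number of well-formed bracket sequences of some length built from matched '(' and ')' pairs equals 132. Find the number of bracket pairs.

Balanced strings of n bracket-pairs are counted by C_n; 132 = C_6.

6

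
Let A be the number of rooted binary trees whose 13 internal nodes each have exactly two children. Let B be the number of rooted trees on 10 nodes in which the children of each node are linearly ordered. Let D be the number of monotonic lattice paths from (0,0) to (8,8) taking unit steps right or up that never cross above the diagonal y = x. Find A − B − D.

The number of full binary trees on 13 internal nodes is the Catalan number C_13. So A = C_13 = 742900.
Rooted ordered (plane) trees on m nodes have m−1 edges and are counted by C_{m−1}; m = 10 gives C_9. So B = C_9 = 4862.
Sub-diagonal monotone paths from (0,0) to (8,8) biject with Dyck paths of semilength 8, giving C_8. So D = C_8 = 1430.
A − B − D = 742900 − 4862 − 1430 = 736608.

736608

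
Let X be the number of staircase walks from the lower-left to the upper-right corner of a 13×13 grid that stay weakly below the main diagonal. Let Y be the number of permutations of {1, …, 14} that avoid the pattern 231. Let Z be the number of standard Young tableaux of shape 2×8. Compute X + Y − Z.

Monotone paths in an n×n grid that stay weakly below the diagonal are counted by C_n; here n = 13. So X = C_13 = 742900.
For any fixed pattern of length 3, the pattern-avoiding permutations of [14] number C_14. So Y = C_14 = 2674440.
By the hook-length formula (or a Dyck-path bijection), SYT of shape 2×8 number C_8. So Z = C_8 = 1430.
X + Y − Z = 742900 + 2674440 − 1430 = 3415910.

3415910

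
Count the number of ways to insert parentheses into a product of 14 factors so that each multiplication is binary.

Ways to associate a product of 14 factors correspond to binary trees on 14 leaves, so the count is C_13.
C_13 = C(26,13)/14 = 10400600/14 = 742900.

742900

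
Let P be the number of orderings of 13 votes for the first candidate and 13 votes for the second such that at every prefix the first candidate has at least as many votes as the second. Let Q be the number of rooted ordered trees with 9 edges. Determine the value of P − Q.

738038

Reading a vote for the leader as '(' and for the other as ')' turns such a sequence into a balanced string of 13 pairs, so the count is C_13. So P = C_13 = 742900.
Rooted ordered trees with n edges are counted by C_n; here n = 9. So Q = C_9 = 4862.
P − Q = 742900 − 4862 = 738038.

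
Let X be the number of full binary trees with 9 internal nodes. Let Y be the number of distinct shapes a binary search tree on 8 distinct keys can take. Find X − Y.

Full binary trees with n internal nodes are counted by C_n; here n = 9. So X = C_9 = 4862.
Binary trees (left/right distinguished) on n nodes are counted by C_n; here n = 8. So Y = C_8 = 1430.
X − Y = 4862 − 1430 = 3432.

3432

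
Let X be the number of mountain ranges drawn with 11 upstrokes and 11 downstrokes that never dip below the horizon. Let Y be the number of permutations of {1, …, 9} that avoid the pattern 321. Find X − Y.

Paths of 11 up- and 11 down-steps that never dip below the axis are Dyck paths; their count is C_11. So X = C_11 = 58786.
Permutations of [n] avoiding any single length-3 pattern are counted by C_n; here n = 9. So Y = C_9 = 4862.
X − Y = 58786 − 4862 = 53924.

53924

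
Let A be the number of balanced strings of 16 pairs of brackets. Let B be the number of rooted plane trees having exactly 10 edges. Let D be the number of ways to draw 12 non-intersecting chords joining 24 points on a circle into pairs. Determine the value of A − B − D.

Balanced strings of n pairs of brackets are counted by C_n; here n = 16. So A = C_16 = 35357670.
A rooted plane tree with 10 edges has 11 nodes, and the count is C_10. So B = C_10 = 16796.
Non-crossing perfect matchings of 2n points on a circle are counted by C_n; with 24 points, n = 12. So D = C_12 = 208012.
A − B − D = 35357670 − 16796 − 208012 = 35132862.

35132862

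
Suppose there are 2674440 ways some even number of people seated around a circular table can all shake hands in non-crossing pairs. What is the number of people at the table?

28

Non-crossing handshake pairings of 2n people are counted by C_n. The Catalan number equal to 2674440 is C_14.
So n = 14, and there are 2n = 28 people.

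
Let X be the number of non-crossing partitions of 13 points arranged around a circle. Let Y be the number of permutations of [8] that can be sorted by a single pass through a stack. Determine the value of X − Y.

The non-crossing partitions of [13] form a lattice of size C_13. So X = C_13 = 742900.
By Knuth's characterisation, the stack-sortable permutations of length 8 are the 231-avoiders, numbering C_8. So Y = C_8 = 1430.
X − Y = 742900 − 1430 = 741470.

741470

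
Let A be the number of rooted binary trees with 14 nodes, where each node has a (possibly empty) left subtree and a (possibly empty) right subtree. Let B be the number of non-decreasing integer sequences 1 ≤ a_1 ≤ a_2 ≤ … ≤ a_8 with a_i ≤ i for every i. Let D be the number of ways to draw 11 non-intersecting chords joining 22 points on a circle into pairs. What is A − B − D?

There are C_n binary search tree shapes on n keys; with n = 14 that is C_14. So A = C_14 = 2674440.
Weakly increasing sequences with a_i ≤ i biject with Dyck paths of semilength 8, so there are C_8. So B = C_8 = 1430.
Non-crossing perfect matchings of 2n points on a circle are counted by C_n; with 22 points, n = 11. So D = C_11 = 58786.
A − B − D = 2674440 − 1430 − 58786 = 2614224.

2614224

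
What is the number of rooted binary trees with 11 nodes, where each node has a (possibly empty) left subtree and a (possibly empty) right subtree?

Binary trees (left/right distinguished) on n nodes are counted by C_n; here n = 11.
C_11 = 58786.

58786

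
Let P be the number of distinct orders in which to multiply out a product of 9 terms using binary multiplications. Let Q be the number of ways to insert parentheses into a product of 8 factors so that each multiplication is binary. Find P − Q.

1001

Ways to associate a product of 9 factors correspond to binary trees on 9 leaves, so the count is C_8. So P = C_8 = 1430.
Parenthesizations of m factors correspond to full binary trees with m leaves, counted by C_{m−1}; m = 8 gives C_7. So Q = C_7 = 429.
P − Q = 1430 − 429 = 1001.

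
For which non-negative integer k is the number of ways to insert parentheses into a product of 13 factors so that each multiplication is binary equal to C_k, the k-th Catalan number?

Ways to associate a product of 13 factors correspond to binary trees on 13 leaves, so the count is C_12.

12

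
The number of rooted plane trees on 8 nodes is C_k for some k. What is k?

A rooted plane tree on 8 nodes has 7 edges, and such trees are counted by C_7.

7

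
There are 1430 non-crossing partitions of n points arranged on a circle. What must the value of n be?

8

Non-crossing partitions of [n] are counted by C_n. The Catalan number equal to 1430 is C_8.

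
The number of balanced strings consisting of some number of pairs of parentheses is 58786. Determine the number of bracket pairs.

11

Balanced strings of n bracket-pairs are counted by C_n, and C_11 = 58786.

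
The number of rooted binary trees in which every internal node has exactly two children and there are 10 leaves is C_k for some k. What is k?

A full binary tree with L leaves has L−1 internal nodes and is counted by C_{L−1}; L = 10 gives C_9.

9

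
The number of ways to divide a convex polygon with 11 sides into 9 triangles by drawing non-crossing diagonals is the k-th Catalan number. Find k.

9

A convex 11-gon is triangulated into 9 triangles, and the number of such triangulations is the Catalan number C_{11−2} = C_9.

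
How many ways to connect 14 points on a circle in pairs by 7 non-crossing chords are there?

Non-crossing perfect matchings of 2n points on a circle are counted by C_n; with 14 points, n = 7.
C_7 = C_6 · 2(2·6+1)/(6+2) = 132 · 26/8 = 429.

429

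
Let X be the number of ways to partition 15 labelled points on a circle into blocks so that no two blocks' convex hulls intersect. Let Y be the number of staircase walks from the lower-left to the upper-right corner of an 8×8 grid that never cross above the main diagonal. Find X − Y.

Non-crossing partitions of an n-element set are counted by C_n; here n = 15. So X = C_15 = 9694845.
Sub-diagonal monotone paths from (0,0) to (8,8) biject with Dyck paths of semilength 8, giving C_8. So Y = C_8 = 1430.
X − Y = 9694845 − 1430 = 9693415.

9693415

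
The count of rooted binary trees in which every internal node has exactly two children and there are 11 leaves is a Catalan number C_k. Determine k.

Full binary trees with 11 leaves have 11−1 = 10 internal nodes, so there are C_10 of them.

10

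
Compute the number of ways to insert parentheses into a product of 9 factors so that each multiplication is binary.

1430

Parenthesizations of m factors correspond to full binary trees with m leaves, counted by C_{m−1}; m = 9 gives C_8.
C_8 = C(16,8)/9 = 12870/9 = 1430.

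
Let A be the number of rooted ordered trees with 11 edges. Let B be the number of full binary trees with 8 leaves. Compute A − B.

58357

A rooted plane tree with 11 edges has 12 nodes, and the count is C_11. So A = C_11 = 58786.
Full binary trees with 8 leaves have 8−1 = 7 internal nodes, so there are C_7 of them. So B = C_7 = 429.
A − B = 58786 − 429 = 58357.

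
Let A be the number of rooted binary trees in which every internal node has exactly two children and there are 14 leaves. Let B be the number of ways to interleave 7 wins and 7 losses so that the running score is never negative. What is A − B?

742471

A full binary tree with L leaves has L−1 internal nodes and is counted by C_{L−1}; L = 14 gives C_13. So A = C_13 = 742900.
Ballot sequences with n votes each where one side never trails are Dyck words, counted by C_n; here n = 7. So B = C_7 = 429.
A − B = 742900 − 429 = 742471.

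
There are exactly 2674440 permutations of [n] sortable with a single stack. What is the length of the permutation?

Stack-sortable permutations of [n] are counted by C_n. Since C_14 = 2674440, the index is 14.

14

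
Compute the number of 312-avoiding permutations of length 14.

For any fixed pattern of length 3, the pattern-avoiding permutations of [14] number C_14.
C_14 = C(28,14)/15 = 40116600/15 = 2674440.

2674440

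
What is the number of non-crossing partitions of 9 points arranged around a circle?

4862

The non-crossing partitions of [9] form a lattice of size C_9.
C_9 = C_8 · 2(2·8+1)/(8+2) = 1430 · 34/10 = 4862.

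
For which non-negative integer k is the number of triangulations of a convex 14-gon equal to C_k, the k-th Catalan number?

12

Triangulations of a convex m-gon are counted by C_{m−2}; with m = 14 this is C_12.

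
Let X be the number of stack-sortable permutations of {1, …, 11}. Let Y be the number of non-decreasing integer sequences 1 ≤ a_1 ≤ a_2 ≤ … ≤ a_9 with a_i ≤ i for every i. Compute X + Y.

Stack-sortable permutations are exactly the 231-avoiding ones, counted by C_n; here n = 11. So X = C_11 = 58786.
Such sub-staircase sequences of length n are counted by C_n; here n = 9. So Y = C_9 = 4862.
X + Y = 58786 + 4862 = 63648.

63648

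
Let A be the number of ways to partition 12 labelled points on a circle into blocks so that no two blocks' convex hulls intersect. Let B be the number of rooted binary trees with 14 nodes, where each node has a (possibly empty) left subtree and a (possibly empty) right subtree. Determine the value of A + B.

Non-crossing partitions of an n-element set are counted by C_n; here n = 12. So A = C_12 = 208012.
Binary trees (left/right distinguished) on n nodes are counted by C_n; here n = 14. So B = C_14 = 2674440.
A + B = 208012 + 2674440 = 2882452.

2882452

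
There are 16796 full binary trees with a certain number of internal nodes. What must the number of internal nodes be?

Full binary trees with n internal nodes are counted by C_n. The Catalan number equal to 16796 is C_10.

10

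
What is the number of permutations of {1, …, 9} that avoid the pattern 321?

4862

Permutations of [n] avoiding any single length-3 pattern are counted by C_n; here n = 9.
C_9 = C(18,9)/10 = 48620/10 = 4862.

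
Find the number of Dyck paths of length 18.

4862

A Dyck path with 9 up-steps and 9 down-steps has semilength 9, so there are C_9 of them.
C_9 = C_8 · 2(2·8+1)/(8+2) = 1430 · 34/10 = 4862.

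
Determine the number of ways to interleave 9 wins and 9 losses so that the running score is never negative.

4862

Ballot sequences with n votes each where one side never trails are Dyck words, counted by C_n; here n = 9.
C_9 = 4862.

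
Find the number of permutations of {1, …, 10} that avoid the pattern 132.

16796

For any fixed pattern of length 3, the pattern-avoiding permutations of [10] number C_10.
C_10 = C_9 · 2(2·9+1)/(9+2) = 4862 · 38/11 = 16796.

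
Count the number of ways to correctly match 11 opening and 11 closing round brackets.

58786

Balanced strings of n pairs of brackets are counted by C_n; here n = 11.
C_11 = C(22,11)/12 = 705432/12 = 58786.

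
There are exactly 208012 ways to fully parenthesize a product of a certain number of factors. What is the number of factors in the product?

Parenthesizations of m factors are counted by C_{m−1}; 208012 = C_12.
So the index is 12, and the number of factors is 12 + 1 = 13.

13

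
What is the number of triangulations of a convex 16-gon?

2674440

The number of triangulations of a 16-gon is the Catalan number C_14 (index = sides − 2).
C_14 = C(28,14)/15 = 40116600/15 = 2674440.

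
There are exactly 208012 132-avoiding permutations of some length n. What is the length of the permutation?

Permutations of [n] avoiding a fixed length-3 pattern are counted by C_n. Since C_12 = 208012, the index is 12.

12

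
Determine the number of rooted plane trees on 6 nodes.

42

A rooted plane tree on 6 nodes has 5 edges, and such trees are counted by C_5.
C_5 = 42.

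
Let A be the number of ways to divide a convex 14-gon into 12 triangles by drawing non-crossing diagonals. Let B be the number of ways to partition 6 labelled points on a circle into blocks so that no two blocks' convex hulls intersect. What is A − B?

207880

The number of triangulations of a 14-gon is the Catalan number C_12 (index = sides − 2). So A = C_12 = 208012.
The non-crossing partitions of [6] form a lattice of size C_6. So B = C_6 = 132.
A − B = 208012 − 132 = 207880.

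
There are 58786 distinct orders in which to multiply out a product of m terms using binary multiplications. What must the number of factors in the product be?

Parenthesizations of m factors are counted by C_{m−1}. Since C_11 = 58786, the index is 11.
So the index is 11, and the number of factors is 11 + 1 = 12.

12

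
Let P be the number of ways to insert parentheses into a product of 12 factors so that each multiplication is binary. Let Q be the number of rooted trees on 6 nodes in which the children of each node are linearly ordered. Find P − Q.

Bracketing 12 factors into binary products is counted by C_{12−1} = C_11. So P = C_11 = 58786.
A rooted plane tree on 6 nodes has 5 edges, and such trees are counted by C_5. So Q = C_5 = 42.
P − Q = 58786 − 42 = 58744.

58744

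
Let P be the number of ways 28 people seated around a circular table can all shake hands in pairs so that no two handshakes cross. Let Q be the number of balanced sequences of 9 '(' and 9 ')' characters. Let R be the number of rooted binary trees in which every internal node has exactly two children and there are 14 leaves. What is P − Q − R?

With 28 = 2·14 people, non-crossing handshake pairings are non-crossing perfect matchings on a circle, counted by C_14. So P = C_14 = 2674440.
A balanced arrangement of 9 bracket pairs is a Dyck word of semilength 9, so the count is C_9. So Q = C_9 = 4862.
Full binary trees with 14 leaves have 14−1 = 13 internal nodes, so there are C_13 of them. So R = C_13 = 742900.
P − Q − R = 2674440 − 4862 − 742900 = 1926678.

1926678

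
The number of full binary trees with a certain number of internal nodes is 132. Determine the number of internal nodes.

Full binary trees with n internal nodes are counted by C_n. The Catalan number equal to 132 is C_6.

6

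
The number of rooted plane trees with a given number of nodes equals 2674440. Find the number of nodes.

15

Rooted ordered trees on m nodes are counted by C_{m−1}; 2674440 = C_14.
So the index is 14, and the number of nodes is 14 + 1 = 15.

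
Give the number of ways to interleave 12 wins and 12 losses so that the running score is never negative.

Reading a vote for the leader as '(' and for the other as ')' turns such a sequence into a balanced string of 12 pairs, so the count is C_12.
C_12 = 208012.

208012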